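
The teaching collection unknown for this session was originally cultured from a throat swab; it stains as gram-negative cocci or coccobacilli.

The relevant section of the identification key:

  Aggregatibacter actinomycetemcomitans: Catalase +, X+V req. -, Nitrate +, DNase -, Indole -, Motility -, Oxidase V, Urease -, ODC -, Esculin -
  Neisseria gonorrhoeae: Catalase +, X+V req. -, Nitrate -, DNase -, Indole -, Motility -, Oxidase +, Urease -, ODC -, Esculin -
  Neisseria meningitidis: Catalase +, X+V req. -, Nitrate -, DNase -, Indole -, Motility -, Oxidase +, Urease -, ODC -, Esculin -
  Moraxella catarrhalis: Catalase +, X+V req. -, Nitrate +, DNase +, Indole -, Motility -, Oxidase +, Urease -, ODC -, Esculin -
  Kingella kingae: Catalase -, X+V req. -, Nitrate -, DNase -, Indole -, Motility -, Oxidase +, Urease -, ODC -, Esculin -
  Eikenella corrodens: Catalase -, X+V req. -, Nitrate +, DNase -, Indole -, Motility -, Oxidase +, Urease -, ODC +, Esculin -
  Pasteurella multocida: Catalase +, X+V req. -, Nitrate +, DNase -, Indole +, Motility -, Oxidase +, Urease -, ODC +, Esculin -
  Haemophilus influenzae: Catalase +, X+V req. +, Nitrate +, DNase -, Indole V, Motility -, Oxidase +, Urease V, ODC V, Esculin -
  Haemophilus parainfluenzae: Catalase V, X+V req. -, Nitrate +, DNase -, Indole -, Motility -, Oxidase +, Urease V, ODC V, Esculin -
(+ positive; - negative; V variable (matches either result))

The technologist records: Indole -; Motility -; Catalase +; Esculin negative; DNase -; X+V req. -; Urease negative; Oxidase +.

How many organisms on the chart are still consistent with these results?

4

Catalase +: excludes Kingella kingae, Eikenella corrodens — 7 left.
DNase -: excludes Moraxella catarrhalis — 6 left.
Indole -: excludes Pasteurella multocida — 5 left.
Oxidase +: all 5 remaining candidates are consistent.
Motility -: all 5 remaining candidates are consistent.
Esculin -: all 5 remaining candidates are consistent.
Urease -: all 5 remaining candidates are consistent.
X+V req. -: excludes Haemophilus influenzae — 4 left.
Still consistent: Aggregatibacter actinomycetemcomitans, Haemophilus parainfluenzae, Neisseria gonorrhoeae, Neisseria meningitidis.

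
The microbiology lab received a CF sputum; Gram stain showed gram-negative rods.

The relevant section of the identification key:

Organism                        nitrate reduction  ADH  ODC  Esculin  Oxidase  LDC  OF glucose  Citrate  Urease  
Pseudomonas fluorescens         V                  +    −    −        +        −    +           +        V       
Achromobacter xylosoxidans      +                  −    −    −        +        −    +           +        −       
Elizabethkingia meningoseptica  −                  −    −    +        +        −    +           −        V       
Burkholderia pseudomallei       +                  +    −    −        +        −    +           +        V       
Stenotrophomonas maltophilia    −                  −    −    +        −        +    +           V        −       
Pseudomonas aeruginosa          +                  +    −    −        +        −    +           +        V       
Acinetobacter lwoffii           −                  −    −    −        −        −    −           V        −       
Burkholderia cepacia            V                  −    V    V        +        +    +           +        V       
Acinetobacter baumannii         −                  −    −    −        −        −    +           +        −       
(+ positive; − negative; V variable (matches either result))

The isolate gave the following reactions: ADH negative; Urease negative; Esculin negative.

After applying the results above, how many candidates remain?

Urease −: all 9 remaining candidates are consistent.
Esculin −: excludes Elizabethkingia meningoseptica, Stenotrophomonas maltophilia — 7 left.
ADH −: excludes Pseudomonas fluorescens, Burkholderia pseudomallei, Pseudomonas aeruginosa — 4 left.
Still consistent: Achromobacter xylosoxidans, Acinetobacter baumannii, Acinetobacter lwoffii, Burkholderia cepacia.

4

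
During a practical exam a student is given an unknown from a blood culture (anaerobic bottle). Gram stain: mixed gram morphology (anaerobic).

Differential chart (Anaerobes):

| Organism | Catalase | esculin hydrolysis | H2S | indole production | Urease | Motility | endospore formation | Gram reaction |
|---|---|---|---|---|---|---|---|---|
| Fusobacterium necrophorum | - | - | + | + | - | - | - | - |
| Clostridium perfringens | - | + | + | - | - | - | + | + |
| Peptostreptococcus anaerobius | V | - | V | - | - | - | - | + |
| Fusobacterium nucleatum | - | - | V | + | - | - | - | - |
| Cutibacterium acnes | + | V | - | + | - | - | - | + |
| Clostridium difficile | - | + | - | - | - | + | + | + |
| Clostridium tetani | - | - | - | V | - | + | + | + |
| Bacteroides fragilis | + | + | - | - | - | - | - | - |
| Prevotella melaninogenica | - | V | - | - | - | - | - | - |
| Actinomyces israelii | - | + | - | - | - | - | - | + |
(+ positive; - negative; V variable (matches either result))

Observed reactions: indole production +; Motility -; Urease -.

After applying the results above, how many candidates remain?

3

indole production +: excludes 6 organisms — 4 left.
Urease -: all 4 remaining candidates are consistent.
Motility -: excludes Clostridium tetani — 3 left.
Still consistent: Cutibacterium acnes, Fusobacterium necrophorum, Fusobacterium nucleatum.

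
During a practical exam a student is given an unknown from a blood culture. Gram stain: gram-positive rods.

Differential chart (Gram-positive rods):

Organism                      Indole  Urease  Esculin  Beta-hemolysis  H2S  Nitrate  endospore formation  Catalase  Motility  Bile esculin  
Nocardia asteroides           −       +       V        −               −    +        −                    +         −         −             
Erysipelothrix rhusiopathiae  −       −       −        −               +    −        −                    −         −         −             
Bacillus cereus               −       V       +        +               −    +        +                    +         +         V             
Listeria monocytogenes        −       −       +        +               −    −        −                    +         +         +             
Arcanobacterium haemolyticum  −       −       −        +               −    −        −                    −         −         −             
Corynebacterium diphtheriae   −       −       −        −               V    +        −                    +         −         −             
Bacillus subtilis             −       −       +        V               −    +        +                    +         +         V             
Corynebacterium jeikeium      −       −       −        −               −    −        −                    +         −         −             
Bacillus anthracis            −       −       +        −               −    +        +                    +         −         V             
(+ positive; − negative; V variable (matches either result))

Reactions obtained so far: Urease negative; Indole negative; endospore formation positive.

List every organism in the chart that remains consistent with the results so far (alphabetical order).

Urease −: excludes Nocardia asteroides — 8 left.
Indole −: all 8 remaining candidates are consistent.
endospore formation +: excludes 5 organisms — 3 left.

Bacillus anthracis, Bacillus cereus, Bacillus subtilis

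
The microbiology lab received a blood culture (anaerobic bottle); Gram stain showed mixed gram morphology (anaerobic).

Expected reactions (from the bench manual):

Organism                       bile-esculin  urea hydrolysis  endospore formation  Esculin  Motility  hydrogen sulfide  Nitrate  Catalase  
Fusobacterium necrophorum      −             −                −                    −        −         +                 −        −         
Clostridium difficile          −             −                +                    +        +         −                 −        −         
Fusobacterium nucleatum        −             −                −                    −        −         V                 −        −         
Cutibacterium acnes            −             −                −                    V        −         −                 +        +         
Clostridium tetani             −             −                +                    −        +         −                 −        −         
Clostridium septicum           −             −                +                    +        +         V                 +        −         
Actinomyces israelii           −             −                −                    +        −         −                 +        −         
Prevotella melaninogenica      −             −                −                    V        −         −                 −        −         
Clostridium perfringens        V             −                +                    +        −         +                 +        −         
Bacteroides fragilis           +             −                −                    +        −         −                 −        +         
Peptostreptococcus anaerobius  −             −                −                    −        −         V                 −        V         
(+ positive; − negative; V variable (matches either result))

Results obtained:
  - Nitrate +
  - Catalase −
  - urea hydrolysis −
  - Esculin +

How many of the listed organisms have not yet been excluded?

urea hydrolysis −: all 11 remaining candidates are consistent.
Nitrate +: excludes 7 organisms — 4 left.
Esculin +: all 4 remaining candidates are consistent.
Catalase −: excludes Cutibacterium acnes — 3 left.
Still consistent: Actinomyces israelii, Clostridium perfringens, Clostridium septicum.

3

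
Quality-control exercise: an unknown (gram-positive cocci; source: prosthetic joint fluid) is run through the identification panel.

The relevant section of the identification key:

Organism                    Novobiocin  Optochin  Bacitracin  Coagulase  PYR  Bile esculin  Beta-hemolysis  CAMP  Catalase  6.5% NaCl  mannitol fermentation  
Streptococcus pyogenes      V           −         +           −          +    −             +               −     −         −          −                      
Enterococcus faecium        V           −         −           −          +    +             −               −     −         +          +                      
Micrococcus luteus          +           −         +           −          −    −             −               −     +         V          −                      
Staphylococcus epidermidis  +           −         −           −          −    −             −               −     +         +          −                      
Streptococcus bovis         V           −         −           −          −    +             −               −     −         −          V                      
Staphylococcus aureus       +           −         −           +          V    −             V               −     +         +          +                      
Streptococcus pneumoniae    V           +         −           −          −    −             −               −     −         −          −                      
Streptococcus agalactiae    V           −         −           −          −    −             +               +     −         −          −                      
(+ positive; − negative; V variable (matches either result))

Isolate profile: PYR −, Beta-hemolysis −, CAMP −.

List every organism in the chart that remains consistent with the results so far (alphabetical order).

Micrococcus luteus, Staphylococcus aureus, Staphylococcus epidermidis, Streptococcus bovis, Streptococcus pneumoniae

Beta-hemolysis −: excludes Streptococcus pyogenes, Streptococcus agalactiae — 6 left.
CAMP −: all 6 remaining candidates are consistent.
PYR −: excludes Enterococcus faecium — 5 left.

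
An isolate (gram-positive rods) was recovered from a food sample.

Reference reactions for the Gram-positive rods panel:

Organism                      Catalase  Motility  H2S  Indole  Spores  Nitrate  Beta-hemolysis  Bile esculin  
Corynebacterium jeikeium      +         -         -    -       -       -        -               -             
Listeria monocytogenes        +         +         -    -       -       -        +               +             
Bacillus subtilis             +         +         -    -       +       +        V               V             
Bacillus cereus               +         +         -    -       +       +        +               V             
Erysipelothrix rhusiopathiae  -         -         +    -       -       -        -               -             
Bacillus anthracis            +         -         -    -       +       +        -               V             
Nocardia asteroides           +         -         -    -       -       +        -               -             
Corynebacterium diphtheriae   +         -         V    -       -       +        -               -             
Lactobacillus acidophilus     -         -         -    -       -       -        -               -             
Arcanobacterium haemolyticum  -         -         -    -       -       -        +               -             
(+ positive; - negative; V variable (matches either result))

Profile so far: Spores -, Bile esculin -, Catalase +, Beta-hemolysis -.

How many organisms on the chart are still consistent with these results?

3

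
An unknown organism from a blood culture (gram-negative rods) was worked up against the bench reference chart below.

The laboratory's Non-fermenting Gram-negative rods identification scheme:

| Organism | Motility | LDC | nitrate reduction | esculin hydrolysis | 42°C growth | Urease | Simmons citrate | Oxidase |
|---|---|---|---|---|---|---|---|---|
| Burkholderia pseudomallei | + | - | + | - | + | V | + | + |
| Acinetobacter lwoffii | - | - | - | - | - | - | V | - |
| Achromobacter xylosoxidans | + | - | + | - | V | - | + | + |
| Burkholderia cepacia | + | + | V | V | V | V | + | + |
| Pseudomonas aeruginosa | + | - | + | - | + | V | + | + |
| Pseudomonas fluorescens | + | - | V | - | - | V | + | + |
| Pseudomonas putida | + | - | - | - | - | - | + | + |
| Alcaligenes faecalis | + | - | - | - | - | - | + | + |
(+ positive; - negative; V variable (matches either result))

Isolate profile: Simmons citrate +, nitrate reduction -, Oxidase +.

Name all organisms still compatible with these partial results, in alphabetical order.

Oxidase +: excludes Acinetobacter lwoffii — 7 left.
nitrate reduction -: excludes Burkholderia pseudomallei, Achromobacter xylosoxidans, Pseudomonas aeruginosa — 4 left.
Simmons citrate +: all 4 remaining candidates are consistent.

Alcaligenes faecalis, Burkholderia cepacia, Pseudomonas fluorescens, Pseudomonas putida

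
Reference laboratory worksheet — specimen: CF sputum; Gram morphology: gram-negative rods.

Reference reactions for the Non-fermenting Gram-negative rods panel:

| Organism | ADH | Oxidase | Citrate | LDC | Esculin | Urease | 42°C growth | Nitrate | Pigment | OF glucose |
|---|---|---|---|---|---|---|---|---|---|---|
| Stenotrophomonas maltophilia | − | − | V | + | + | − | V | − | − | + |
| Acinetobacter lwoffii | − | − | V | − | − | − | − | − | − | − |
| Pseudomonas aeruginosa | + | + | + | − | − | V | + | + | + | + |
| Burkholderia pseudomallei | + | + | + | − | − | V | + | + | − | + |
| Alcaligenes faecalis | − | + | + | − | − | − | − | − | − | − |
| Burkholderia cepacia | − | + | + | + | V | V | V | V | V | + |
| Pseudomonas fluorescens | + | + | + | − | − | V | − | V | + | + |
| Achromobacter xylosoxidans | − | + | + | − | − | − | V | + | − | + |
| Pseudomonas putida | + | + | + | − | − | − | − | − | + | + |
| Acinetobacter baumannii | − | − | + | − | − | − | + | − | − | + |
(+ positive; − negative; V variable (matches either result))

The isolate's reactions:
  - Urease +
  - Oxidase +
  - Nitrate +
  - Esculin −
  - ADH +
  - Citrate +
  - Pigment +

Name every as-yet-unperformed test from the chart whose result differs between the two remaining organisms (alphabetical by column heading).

42°C growth

Pigment +: excludes 6 organisms — 4 left.
Oxidase +: all 4 remaining candidates are consistent.
Citrate +: all 4 remaining candidates are consistent.
Esculin −: all 4 remaining candidates are consistent.
Urease +: excludes Pseudomonas putida — 3 left.
Nitrate +: all 3 remaining candidates are consistent.
ADH +: excludes Burkholderia cepacia — 2 left.
Two candidates remain: Pseudomonas aeruginosa and Pseudomonas fluorescens.
  LDC: − vs − — same for both, does not separate.
  42°C growth: Pseudomonas aeruginosa +, Pseudomonas fluorescens − — discriminates.
  OF glucose: + vs + — same for both, does not separate.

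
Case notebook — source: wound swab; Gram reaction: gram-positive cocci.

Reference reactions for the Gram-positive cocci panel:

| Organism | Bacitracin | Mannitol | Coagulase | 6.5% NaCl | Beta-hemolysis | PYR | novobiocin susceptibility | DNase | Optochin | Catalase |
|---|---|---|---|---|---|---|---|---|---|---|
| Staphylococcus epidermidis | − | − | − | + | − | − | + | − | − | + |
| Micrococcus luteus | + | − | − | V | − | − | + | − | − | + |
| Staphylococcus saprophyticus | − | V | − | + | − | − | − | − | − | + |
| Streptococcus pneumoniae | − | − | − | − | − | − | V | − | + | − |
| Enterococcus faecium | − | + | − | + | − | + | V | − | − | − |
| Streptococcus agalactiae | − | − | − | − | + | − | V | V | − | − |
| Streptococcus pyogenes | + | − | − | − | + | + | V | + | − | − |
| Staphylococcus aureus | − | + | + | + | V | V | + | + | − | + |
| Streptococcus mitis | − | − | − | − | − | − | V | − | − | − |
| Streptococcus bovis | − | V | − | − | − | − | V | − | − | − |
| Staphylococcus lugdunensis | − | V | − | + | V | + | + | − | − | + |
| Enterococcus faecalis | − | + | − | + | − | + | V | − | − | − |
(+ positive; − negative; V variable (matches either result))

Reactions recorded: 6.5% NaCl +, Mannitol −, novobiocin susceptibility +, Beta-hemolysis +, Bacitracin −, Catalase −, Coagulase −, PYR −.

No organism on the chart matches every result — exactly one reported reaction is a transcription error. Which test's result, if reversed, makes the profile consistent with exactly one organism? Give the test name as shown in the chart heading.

6.5% NaCl

As reported, no row in the chart matches all 8 reactions.
Reversing Coagulase → still no organism matches.
Reversing novobiocin susceptibility → still no organism matches.
Reversing Bacitracin → still no organism matches.
Reversing Mannitol → still no organism matches.
Reversing PYR → still no organism matches.
Reversing Catalase → still no organism matches.
Reversing Beta-hemolysis → still no organism matches.
Reversing 6.5% NaCl (to −) → unique match: Streptococcus agalactiae.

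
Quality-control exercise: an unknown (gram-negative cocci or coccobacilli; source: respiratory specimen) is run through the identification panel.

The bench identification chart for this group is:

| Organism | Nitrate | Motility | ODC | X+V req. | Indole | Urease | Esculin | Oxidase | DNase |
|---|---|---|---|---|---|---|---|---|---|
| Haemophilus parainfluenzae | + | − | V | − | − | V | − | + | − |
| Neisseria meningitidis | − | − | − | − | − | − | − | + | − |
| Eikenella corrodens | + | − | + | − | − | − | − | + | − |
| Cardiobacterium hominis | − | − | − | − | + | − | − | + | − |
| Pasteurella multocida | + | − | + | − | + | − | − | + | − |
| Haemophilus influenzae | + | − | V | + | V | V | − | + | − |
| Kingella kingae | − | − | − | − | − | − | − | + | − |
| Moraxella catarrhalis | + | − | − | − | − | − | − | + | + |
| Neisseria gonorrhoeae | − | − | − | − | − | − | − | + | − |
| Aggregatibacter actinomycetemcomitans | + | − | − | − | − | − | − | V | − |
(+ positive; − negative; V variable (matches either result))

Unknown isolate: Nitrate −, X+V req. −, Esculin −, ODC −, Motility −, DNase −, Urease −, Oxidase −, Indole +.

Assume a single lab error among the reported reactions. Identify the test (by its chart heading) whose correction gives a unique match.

Oxidase

As reported, no row in the chart matches all 9 reactions.
Reversing ODC → still no organism matches.
Reversing Nitrate → still no organism matches.
Reversing DNase → still no organism matches.
Reversing Esculin → still no organism matches.
Reversing X+V req. → still no organism matches.
Reversing Urease → still no organism matches.
Reversing Motility → still no organism matches.
Reversing Indole → still no organism matches.
Reversing Oxidase (to +) → unique match: Cardiobacterium hominis.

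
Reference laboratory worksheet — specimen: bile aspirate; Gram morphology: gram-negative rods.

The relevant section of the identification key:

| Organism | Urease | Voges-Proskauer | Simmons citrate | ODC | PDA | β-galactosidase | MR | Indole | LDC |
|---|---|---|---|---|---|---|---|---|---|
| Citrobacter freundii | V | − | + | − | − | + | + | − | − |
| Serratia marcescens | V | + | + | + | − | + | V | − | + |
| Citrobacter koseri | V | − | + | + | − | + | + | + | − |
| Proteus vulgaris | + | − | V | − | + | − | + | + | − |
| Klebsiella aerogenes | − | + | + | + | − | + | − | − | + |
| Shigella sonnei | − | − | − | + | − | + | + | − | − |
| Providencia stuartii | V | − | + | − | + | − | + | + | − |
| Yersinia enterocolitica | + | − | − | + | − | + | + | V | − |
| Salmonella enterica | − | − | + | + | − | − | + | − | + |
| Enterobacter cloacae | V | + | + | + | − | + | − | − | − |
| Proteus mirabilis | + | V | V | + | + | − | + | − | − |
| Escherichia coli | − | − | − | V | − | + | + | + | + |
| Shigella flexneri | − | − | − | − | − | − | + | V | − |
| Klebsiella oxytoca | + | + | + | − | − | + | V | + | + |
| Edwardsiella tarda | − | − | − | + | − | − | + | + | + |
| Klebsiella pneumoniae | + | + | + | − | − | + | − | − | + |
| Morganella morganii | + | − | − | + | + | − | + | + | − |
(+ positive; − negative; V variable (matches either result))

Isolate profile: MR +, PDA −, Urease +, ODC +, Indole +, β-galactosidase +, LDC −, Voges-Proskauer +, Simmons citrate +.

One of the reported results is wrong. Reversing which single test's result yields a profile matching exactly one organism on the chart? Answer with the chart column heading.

Voges-Proskauer

As reported, no row in the chart matches all 9 reactions.
Reversing MR → still no organism matches.
Reversing Urease → still no organism matches.
Reversing PDA → still no organism matches.
Reversing β-galactosidase → still no organism matches.
Reversing Simmons citrate → still no organism matches.
Reversing Voges-Proskauer (to −) → unique match: Citrobacter koseri.
Reversing ODC → still no organism matches.
Reversing Indole → still no organism matches.
Reversing LDC → still no organism matches.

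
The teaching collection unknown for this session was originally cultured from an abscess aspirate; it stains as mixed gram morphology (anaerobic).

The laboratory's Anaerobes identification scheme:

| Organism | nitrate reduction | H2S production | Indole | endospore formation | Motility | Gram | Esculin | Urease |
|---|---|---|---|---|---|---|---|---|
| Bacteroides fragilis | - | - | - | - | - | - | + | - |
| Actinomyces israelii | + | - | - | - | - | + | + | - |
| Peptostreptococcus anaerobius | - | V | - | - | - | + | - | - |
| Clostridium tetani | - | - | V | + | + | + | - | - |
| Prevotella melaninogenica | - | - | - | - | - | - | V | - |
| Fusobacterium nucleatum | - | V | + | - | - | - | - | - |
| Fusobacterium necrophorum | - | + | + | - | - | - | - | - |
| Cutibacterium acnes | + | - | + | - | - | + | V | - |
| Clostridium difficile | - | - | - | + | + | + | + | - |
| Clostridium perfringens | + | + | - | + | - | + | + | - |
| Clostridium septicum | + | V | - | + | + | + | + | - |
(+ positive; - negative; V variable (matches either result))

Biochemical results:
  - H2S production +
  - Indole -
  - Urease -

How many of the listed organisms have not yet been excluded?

H2S production +: excludes 6 organisms — 5 left.
Indole -: excludes Fusobacterium nucleatum, Fusobacterium necrophorum — 3 left.
Urease -: all 3 remaining candidates are consistent.
Still consistent: Clostridium perfringens, Clostridium septicum, Peptostreptococcus anaerobius.

3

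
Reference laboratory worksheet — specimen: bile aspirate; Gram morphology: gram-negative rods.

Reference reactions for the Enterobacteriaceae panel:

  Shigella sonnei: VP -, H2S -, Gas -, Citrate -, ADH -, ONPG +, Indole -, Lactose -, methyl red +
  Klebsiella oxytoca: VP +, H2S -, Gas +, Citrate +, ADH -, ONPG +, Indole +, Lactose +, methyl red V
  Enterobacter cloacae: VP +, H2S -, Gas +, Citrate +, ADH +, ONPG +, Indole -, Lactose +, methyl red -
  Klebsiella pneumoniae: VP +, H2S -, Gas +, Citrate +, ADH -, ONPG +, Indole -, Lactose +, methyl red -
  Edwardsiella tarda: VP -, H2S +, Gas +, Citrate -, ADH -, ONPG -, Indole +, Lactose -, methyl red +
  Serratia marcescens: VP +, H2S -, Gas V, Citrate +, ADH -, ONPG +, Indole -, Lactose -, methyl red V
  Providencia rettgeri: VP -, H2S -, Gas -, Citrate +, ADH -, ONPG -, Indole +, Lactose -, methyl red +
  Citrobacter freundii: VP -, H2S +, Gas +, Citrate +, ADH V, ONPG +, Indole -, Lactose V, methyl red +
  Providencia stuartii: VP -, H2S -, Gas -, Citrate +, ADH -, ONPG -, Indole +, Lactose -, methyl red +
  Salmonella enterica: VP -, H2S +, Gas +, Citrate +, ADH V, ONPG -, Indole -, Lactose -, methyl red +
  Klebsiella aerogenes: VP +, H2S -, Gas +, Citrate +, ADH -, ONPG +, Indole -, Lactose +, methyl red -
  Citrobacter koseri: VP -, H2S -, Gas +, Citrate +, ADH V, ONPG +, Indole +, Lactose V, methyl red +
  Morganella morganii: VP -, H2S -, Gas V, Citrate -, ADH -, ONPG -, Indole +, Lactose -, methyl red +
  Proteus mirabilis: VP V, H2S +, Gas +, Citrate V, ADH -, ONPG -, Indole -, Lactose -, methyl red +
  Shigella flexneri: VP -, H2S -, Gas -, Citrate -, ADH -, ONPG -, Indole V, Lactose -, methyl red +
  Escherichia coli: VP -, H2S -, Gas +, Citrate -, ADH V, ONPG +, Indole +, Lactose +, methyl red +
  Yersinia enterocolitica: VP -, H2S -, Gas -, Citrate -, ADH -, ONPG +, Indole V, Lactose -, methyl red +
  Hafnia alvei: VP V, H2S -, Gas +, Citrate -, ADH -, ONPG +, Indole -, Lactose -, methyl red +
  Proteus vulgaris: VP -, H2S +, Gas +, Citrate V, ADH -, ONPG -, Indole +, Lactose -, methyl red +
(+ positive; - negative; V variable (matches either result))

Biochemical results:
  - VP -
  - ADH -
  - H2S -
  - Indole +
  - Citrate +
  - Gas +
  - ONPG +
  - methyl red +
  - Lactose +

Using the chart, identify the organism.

VP -: excludes 5 organisms — 14 left.
Citrate +: excludes 7 organisms — 7 left.
ONPG +: excludes 5 organisms — 2 left.
Lactose +: all 2 remaining candidates are consistent.
Gas +: all 2 remaining candidates are consistent.
methyl red +: all 2 remaining candidates are consistent.
ADH -: all 2 remaining candidates are consistent.
H2S -: excludes Citrobacter freundii — 1 left.
Indole +: the one remaining candidate is consistent.

Citrobacter koseri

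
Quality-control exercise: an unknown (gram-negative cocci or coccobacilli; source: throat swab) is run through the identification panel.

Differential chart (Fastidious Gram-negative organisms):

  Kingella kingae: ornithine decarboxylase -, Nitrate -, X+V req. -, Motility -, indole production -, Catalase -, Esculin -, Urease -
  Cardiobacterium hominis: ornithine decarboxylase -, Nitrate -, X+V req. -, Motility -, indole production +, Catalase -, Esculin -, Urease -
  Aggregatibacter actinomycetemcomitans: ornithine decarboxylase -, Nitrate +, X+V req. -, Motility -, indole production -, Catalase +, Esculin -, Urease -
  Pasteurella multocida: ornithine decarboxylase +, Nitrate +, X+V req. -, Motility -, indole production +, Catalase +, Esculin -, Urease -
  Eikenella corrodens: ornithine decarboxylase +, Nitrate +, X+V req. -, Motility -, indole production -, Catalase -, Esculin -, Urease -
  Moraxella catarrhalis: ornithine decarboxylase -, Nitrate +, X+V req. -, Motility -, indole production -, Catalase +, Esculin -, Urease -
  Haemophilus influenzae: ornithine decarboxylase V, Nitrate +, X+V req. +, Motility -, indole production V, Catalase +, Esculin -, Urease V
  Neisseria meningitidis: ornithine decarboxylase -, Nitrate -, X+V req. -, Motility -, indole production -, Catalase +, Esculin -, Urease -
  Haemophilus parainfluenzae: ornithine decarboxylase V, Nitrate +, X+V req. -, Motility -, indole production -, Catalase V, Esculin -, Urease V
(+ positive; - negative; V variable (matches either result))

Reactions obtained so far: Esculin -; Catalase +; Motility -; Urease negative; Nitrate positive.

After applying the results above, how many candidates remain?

Urease -: all 9 remaining candidates are consistent.
Catalase +: excludes Kingella kingae, Cardiobacterium hominis, Eikenella corrodens — 6 left.
Esculin -: all 6 remaining candidates are consistent.
Motility -: all 6 remaining candidates are consistent.
Nitrate +: excludes Neisseria meningitidis — 5 left.
Still consistent: Aggregatibacter actinomycetemcomitans, Haemophilus influenzae, Haemophilus parainfluenzae, Moraxella catarrhalis, Pasteurella multocida.

5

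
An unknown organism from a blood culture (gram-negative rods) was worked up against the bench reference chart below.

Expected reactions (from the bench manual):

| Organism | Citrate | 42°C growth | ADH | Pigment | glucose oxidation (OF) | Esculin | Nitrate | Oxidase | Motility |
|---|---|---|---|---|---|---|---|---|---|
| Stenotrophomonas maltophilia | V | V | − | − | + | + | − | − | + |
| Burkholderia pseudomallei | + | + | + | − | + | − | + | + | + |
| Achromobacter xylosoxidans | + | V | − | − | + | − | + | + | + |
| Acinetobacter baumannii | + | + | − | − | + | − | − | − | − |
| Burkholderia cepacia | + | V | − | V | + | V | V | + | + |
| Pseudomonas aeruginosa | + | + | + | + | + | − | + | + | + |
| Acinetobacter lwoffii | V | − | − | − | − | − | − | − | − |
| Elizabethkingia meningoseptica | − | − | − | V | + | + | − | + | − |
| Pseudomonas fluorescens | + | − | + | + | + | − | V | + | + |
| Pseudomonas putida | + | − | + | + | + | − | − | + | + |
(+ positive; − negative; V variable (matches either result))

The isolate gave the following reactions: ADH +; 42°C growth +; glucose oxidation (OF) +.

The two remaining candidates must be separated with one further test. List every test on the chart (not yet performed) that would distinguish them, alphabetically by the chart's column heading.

Pigment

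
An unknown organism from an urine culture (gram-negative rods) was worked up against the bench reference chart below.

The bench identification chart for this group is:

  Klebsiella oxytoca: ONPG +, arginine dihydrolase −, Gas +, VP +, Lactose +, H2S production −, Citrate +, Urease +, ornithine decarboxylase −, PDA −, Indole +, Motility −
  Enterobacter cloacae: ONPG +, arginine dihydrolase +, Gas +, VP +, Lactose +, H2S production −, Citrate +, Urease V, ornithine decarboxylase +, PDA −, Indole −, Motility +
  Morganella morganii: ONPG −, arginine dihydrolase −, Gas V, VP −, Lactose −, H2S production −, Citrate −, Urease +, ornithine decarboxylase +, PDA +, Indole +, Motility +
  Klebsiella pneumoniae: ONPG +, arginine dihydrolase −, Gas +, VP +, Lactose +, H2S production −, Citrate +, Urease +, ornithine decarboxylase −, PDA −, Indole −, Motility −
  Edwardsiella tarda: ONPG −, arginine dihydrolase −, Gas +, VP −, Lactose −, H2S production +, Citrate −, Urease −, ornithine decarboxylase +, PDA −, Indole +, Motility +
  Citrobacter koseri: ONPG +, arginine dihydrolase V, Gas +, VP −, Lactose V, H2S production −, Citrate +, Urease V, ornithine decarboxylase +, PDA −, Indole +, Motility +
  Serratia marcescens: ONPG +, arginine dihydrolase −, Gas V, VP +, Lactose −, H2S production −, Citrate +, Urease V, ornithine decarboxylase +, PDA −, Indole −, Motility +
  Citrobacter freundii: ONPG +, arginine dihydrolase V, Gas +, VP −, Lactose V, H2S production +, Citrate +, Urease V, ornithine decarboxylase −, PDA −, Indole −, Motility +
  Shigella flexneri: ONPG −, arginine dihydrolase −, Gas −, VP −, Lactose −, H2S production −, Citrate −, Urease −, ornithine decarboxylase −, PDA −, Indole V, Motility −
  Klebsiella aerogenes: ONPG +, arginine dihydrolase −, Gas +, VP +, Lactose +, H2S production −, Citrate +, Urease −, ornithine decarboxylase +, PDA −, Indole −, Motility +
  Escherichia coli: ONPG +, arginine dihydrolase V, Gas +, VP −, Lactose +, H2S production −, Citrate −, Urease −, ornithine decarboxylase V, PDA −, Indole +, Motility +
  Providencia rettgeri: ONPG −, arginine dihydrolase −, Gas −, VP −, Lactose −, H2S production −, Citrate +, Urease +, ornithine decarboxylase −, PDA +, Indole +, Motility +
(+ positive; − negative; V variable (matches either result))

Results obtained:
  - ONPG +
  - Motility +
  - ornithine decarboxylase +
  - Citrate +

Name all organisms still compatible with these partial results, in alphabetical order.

ornithine decarboxylase +: excludes 5 organisms — 7 left.
Motility +: all 7 remaining candidates are consistent.
ONPG +: excludes Morganella morganii, Edwardsiella tarda — 5 left.
Citrate +: excludes Escherichia coli — 4 left.

Citrobacter koseri, Enterobacter cloacae, Klebsiella aerogenes, Serratia marcescens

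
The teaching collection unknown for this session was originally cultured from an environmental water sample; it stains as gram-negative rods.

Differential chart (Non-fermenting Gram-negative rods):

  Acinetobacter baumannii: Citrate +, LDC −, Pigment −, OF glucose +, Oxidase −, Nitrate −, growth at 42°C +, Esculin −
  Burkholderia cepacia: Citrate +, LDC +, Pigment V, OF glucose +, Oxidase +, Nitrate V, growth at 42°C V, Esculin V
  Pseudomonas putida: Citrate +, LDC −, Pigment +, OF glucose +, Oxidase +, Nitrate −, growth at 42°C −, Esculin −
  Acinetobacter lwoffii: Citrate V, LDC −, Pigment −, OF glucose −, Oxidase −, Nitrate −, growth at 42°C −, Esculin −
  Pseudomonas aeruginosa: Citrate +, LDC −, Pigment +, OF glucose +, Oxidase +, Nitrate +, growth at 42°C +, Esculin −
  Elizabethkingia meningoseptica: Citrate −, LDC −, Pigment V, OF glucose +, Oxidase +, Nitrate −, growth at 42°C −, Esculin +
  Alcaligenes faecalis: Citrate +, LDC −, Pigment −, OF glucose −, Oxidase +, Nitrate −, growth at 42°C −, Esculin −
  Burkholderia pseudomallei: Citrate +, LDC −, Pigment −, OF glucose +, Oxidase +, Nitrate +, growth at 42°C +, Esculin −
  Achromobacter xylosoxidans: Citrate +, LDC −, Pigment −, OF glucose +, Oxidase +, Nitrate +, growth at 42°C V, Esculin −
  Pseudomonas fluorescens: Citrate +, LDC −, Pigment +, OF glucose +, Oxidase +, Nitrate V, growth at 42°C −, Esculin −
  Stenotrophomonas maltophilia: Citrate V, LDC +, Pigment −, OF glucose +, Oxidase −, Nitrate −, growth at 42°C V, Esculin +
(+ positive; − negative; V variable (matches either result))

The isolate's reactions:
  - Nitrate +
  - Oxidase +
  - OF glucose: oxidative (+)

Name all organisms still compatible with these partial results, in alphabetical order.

Nitrate +: excludes 6 organisms — 5 left.
Oxidase +: all 5 remaining candidates are consistent.
OF glucose +: all 5 remaining candidates are consistent.

Achromobacter xylosoxidans, Burkholderia cepacia, Burkholderia pseudomallei, Pseudomonas aeruginosa, Pseudomonas fluorescens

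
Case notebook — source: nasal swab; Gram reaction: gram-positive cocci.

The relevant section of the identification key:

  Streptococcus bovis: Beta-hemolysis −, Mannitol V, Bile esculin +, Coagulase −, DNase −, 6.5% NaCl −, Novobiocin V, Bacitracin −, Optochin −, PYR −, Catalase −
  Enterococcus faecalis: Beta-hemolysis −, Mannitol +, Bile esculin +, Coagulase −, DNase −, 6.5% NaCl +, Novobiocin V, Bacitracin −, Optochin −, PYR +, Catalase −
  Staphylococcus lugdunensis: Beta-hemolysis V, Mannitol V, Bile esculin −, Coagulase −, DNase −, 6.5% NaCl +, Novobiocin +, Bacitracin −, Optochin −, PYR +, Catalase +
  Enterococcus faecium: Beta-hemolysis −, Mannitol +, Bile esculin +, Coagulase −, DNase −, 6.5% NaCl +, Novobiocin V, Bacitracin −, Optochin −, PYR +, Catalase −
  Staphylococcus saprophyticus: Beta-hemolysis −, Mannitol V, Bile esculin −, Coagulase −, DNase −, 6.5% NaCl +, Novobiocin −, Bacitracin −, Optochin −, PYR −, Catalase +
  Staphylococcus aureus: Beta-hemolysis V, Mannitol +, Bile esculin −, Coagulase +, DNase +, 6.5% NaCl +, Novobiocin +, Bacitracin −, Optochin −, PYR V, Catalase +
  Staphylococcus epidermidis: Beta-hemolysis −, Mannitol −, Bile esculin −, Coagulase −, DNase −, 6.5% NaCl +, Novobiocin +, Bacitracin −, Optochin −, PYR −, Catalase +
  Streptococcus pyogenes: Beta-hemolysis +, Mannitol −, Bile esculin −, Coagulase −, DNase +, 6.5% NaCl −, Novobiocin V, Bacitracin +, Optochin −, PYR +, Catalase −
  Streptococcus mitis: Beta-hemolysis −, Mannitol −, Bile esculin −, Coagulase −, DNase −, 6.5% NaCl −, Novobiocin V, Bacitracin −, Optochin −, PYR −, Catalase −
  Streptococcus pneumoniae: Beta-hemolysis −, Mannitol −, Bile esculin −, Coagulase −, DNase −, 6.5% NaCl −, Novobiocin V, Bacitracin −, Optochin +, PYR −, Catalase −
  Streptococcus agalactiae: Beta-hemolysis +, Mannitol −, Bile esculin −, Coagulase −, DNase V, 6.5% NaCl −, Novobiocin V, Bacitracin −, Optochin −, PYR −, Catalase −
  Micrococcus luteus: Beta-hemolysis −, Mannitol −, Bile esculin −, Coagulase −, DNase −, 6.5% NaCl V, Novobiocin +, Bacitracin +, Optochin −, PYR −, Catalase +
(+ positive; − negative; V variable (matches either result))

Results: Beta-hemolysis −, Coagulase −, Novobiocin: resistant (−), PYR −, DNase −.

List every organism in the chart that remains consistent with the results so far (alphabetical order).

Beta-hemolysis −: excludes Streptococcus pyogenes, Streptococcus agalactiae — 10 left.
PYR −: excludes Enterococcus faecalis, Staphylococcus lugdunensis, Enterococcus faecium — 7 left.
DNase −: excludes Staphylococcus aureus — 6 left.
Coagulase −: all 6 remaining candidates are consistent.
Novobiocin −: excludes Staphylococcus epidermidis, Micrococcus luteus — 4 left.

Staphylococcus saprophyticus, Streptococcus bovis, Streptococcus mitis, Streptococcus pneumoniae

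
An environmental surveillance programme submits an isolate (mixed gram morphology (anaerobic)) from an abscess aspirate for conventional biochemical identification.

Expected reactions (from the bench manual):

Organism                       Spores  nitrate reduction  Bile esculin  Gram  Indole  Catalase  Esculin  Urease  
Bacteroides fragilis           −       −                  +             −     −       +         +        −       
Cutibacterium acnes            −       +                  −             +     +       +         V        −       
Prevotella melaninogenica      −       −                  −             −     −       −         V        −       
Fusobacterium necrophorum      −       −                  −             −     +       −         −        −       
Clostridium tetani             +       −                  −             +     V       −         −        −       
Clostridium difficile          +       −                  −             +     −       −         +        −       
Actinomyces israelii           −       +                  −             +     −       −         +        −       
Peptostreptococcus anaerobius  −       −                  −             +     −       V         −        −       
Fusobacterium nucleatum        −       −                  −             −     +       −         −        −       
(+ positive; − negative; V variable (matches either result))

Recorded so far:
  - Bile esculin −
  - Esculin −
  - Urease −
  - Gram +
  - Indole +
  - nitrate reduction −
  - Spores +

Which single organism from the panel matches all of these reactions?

Clostridium tetani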